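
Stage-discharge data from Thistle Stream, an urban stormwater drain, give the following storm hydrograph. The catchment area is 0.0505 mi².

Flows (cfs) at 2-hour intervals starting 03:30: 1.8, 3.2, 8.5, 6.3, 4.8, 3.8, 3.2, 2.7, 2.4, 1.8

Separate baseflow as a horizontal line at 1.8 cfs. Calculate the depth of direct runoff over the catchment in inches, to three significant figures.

Direct runoff: 0.0, 1.4, 6.7, 4.5, 3.0, 2.0, 1.4, 0.9, 0.6, 0.0 cfs; ΣQ_DR = 20.50 cfs.
V = ΣQ_DR · Δt = 20.50 × 7200 s = 1.476 × 10^5 ft³.
Over A = 0.0505 mi², depth = V / A = 1.26 in.

d ≈ 1.26 in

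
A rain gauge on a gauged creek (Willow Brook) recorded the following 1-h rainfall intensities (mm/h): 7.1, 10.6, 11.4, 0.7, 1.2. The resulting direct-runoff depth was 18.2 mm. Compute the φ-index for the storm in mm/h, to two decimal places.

φ ≈ 3.63 mm/h

Only the 3 blocks with intensity above φ contribute runoff: 7.1, 10.6, 11.4 mm/h.
Σ(I−φ)·Δt = d  ⇒  (7.1+10.6+11.4 − 3φ)·1 = 18.2
φ = (29.10 − 18.2/1) / 3 = 3.63 mm/h.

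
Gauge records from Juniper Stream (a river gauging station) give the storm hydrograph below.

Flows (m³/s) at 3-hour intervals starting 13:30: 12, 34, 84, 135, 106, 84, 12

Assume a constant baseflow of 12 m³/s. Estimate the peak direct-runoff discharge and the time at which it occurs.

Q_p = 123.0 m³/s at t = 22:30

Subtracting baseflow gives direct-runoff ordinates: 0.0, 22.0, 72.0, 123.0, 94.0, 72.0, 0.0 m³/s.
The maximum is 123.0 m³/s, occurring at the reading for t = 22:30.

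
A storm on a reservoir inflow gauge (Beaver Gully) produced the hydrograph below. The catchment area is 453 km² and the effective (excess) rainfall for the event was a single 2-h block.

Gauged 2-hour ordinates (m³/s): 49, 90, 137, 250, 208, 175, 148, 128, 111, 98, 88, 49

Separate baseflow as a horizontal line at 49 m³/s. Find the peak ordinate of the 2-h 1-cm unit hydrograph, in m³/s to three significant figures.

Direct runoff: 0.0, 41.0, 88.0, 201.0, 159.0, 126.0, 99.0, 79.0, 62.0, 49.0, 39.0, 0.0 m³/s; ΣQ_DR = 943.0 m³/s, peak = 201.0 m³/s.
Runoff depth d = ΣQ_DR·Δt / A = 943.0 × 7200 / (453 km²) = 14.99 mm.
The 1-cm UH is the DRH scaled by (10 mm)/d, so U_p = 201.0 × 10/14.99 = 134 m³/s.

U_p ≈ 134 m³/s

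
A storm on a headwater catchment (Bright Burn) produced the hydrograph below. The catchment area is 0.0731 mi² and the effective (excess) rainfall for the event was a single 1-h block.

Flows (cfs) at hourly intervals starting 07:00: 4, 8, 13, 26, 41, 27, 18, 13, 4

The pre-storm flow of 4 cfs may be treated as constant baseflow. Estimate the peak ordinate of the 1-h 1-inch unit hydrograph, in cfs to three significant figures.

Direct runoff: 0.0, 4.0, 9.0, 22.0, 37.0, 23.0, 14.0, 9.0, 0.0 cfs; ΣQ_DR = 118.0 cfs, peak = 37.0 cfs.
Runoff depth d = ΣQ_DR·Δt / A = 118.0 × 3600 / (0.0731 mi²) = 2.501 in.
The 1-inch UH is the DRH scaled by (1 in)/d, so U_p = 37.0 × 1/2.501 = 14.8 cfs.

U_p ≈ 14.8 cfs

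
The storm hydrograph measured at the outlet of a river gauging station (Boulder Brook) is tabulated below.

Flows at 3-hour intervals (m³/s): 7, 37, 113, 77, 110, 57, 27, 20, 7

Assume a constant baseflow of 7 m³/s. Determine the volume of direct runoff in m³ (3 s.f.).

V ≈ 4.23 × 10^6 m³

Direct-runoff ordinates (Q − Q_b): 0.0, 30.0, 106.0, 70.0, 103.0, 50.0, 20.0, 13.0, 0.0 m³/s.
ΣQ_DR = 392.0 m³/s.
With Δt = 3 h = 10800 s, V = ΣQ_DR · Δt = 392.0 × 10800 = 4.23 × 10^6 m³.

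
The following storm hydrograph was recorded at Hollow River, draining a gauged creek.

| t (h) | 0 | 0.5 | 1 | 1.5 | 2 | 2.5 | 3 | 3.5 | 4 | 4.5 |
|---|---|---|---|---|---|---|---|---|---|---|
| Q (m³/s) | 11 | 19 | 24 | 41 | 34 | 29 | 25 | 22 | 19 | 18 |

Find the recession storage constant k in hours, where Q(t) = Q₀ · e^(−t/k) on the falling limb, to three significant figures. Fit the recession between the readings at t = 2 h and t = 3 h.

k ≈ 3.25 h

On the falling limb, Q drops from 34 to 25 m³/s between t = 2 h and t = 3 h (Δt = 1 h).
k = −Δt / ln(Q₂/Q₁) = −1 / ln(25/34) = 3.25 h.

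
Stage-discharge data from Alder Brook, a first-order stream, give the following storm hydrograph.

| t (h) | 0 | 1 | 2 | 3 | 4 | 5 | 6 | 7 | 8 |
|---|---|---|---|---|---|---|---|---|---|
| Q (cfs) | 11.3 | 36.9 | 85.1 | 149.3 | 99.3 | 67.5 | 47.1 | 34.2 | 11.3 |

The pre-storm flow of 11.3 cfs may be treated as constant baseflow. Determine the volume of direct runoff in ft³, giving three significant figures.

Direct-runoff ordinates (Q − Q_b): 0.0, 25.6, 73.8, 138.0, 88.0, 56.2, 35.8, 22.9, 0.0 cfs.
ΣQ_DR = 440.3 cfs.
With Δt = 1 h = 3600 s, V = ΣQ_DR · Δt = 440.3 × 3600 = 1.59 × 10^6 ft³.

V ≈ 1.59 × 10^6 ft³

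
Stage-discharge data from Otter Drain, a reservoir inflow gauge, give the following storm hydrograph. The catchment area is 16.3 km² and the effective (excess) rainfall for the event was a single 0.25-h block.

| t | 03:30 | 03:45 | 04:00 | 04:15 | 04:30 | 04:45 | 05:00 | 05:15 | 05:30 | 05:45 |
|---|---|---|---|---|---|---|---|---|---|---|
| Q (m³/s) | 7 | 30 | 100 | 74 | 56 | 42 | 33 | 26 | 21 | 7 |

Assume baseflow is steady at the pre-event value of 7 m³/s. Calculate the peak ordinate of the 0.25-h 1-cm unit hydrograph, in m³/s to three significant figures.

Direct runoff: 0.0, 23.0, 93.0, 67.0, 49.0, 35.0, 26.0, 19.0, 14.0, 0.0 m³/s; ΣQ_DR = 326.0 m³/s, peak = 93.0 m³/s.
Runoff depth d = ΣQ_DR·Δt / A = 326.0 × 900 / (16.3 km²) = 18.00 mm.
The 1-cm UH is the DRH scaled by (10 mm)/d, so U_p = 93.0 × 10/18.00 = 51.7 m³/s.

U_p ≈ 51.7 m³/s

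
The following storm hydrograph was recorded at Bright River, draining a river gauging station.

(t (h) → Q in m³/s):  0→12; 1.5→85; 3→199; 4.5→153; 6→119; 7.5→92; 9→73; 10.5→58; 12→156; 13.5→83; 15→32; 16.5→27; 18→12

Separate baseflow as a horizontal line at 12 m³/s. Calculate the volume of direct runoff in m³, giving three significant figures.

Direct-runoff ordinates (Q − Q_b): 0.0, 73.0, 187.0, 141.0, 107.0, 80.0, 61.0, 46.0, 144.0, 71.0, 20.0, 15.0, 0.0 m³/s.
ΣQ_DR = 945.0 m³/s.
With Δt = 1.5 h = 5400 s, V = ΣQ_DR · Δt = 945.0 × 5400 = 5.10 × 10^6 m³.

V ≈ 5.10 × 10^6 m³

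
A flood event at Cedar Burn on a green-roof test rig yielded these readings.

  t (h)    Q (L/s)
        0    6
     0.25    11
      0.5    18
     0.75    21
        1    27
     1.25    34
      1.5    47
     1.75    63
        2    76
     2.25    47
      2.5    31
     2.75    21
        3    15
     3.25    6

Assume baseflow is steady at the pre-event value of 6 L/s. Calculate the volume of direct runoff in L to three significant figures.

V ≈ 3.05 × 10^5 L

Direct-runoff ordinates (Q − Q_b): 0.0, 5.0, 12.0, 15.0, 21.0, 28.0, 41.0, 57.0, 70.0, 41.0, 25.0, 15.0, 9.0, 0.0 L/s.
ΣQ_DR = 339.0 L/s.
With Δt = 0.25 h = 900 s, V = ΣQ_DR · Δt = 339.0 × 900 = 3.05 × 10^5 L.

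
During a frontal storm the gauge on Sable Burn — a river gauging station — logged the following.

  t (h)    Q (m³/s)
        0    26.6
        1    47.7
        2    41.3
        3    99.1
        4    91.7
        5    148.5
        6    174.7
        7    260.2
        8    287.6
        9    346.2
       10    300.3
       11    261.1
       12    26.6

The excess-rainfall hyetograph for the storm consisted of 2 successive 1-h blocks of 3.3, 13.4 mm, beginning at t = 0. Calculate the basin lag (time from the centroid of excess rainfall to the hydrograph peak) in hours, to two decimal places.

t_L ≈ 7.70 h

Centroid of excess rainfall: t_c = Σ P_i·t̄_i / ΣP_i = 1.3024 h (block centres at 0.5, 1.5 h).
Hydrograph peak occurs at t = 9 h, so basin lag t_L = 9 − 1.3024 = 7.70 h.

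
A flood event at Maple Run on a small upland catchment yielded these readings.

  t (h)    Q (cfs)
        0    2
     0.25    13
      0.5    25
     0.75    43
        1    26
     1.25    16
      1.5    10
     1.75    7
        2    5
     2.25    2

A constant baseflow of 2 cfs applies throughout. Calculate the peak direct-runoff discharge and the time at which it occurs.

Q_p = 41.0 cfs at t = 0.75 h

Subtracting baseflow gives direct-runoff ordinates: 0.0, 11.0, 23.0, 41.0, 24.0, 14.0, 8.0, 5.0, 3.0, 0.0 cfs.
The maximum is 41.0 cfs, occurring at the reading for t = 0.75 h.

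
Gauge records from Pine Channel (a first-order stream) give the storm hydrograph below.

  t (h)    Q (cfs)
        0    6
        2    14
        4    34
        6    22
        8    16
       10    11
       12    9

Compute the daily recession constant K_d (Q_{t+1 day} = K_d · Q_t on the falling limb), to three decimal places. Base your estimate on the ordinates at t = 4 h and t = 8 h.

Between t = 4 h and t = 8 h the flow falls from 34 to 16 cfs over 2×2 h = 4 h.
Per-interval ratio K = (16/34)^(1/2) = 0.6860; K_d = K^(24/2) = 0.011.

K_d ≈ 0.011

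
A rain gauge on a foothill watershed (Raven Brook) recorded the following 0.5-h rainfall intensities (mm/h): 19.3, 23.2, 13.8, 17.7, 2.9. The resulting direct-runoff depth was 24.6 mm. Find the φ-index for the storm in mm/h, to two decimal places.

φ ≈ 6.20 mm/h

Only the 4 blocks with intensity above φ contribute runoff: 19.3, 23.2, 13.8, 17.7 mm/h.
Σ(I−φ)·Δt = d  ⇒  (19.3+23.2+13.8+17.7 − 4φ)·0.5 = 24.6
φ = (74.00 − 24.6/0.5) / 4 = 6.20 mm/h.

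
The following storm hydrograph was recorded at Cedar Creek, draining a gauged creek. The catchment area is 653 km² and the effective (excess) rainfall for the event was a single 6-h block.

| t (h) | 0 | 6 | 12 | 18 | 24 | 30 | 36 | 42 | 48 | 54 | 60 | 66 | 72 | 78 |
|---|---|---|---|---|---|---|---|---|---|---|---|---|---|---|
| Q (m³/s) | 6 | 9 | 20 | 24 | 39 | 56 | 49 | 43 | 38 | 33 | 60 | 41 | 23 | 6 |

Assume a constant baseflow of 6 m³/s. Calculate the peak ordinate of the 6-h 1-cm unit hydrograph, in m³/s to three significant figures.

Direct runoff: 0.0, 3.0, 14.0, 18.0, 33.0, 50.0, 43.0, 37.0, 32.0, 27.0, 54.0, 35.0, 17.0, 0.0 m³/s; ΣQ_DR = 363.0 m³/s, peak = 54.0 m³/s.
Runoff depth d = ΣQ_DR·Δt / A = 363.0 × 21600 / (653 km²) = 12.01 mm.
The 1-cm UH is the DRH scaled by (10 mm)/d, so U_p = 54.0 × 10/12.01 = 45.0 m³/s.

U_p ≈ 45.0 m³/s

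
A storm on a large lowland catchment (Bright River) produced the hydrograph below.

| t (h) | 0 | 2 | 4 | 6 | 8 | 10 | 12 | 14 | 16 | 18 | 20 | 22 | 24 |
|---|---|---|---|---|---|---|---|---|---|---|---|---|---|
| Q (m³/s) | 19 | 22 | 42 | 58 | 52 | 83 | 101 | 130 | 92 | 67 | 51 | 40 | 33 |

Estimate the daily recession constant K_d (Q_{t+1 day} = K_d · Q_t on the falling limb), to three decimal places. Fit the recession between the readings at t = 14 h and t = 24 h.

K_d ≈ 0.037

Between t = 14 h and t = 24 h the flow falls from 130 to 33 m³/s over 5×2 h = 10 h.
Per-interval ratio K = (33/130)^(1/5) = 0.7602; K_d = K^(24/2) = 0.037.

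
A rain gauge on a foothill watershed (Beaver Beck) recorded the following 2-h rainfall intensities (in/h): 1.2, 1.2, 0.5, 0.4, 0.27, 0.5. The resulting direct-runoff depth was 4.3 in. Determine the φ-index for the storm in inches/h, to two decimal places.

Only the 5 blocks with intensity above φ contribute runoff: 1.2, 1.2, 0.5, 0.4, 0.5 in/h.
Σ(I−φ)·Δt = d  ⇒  (1.2+1.2+0.5+0.4+0.5 − 5φ)·2 = 4.3
φ = (3.800 − 4.3/2) / 5 = 0.33 in/h.

φ ≈ 0.33 in/h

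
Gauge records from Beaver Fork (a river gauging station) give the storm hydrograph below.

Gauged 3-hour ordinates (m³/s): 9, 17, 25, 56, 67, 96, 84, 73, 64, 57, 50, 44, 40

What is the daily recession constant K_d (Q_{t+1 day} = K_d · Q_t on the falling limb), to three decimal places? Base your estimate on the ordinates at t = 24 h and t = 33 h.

K_d ≈ 0.368

Between t = 24 h and t = 33 h the flow falls from 64 to 44 m³/s over 3×3 h = 9 h.
Per-interval ratio K = (44/64)^(1/3) = 0.8826; K_d = K^(24/3) = 0.368.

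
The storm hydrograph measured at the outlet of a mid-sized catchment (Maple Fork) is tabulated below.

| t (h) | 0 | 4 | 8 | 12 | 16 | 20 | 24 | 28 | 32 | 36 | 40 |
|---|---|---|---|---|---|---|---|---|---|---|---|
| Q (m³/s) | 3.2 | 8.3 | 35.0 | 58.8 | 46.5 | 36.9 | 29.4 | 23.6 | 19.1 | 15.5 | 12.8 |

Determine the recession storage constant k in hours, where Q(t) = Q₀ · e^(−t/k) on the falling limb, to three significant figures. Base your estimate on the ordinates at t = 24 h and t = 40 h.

k ≈ 19.2 h

On the falling limb, Q drops from 29.4 to 12.8 m³/s between t = 24 h and t = 40 h (Δt = 16 h).
k = −Δt / ln(Q₂/Q₁) = −16 / ln(12.8/29.4) = 19.2 h.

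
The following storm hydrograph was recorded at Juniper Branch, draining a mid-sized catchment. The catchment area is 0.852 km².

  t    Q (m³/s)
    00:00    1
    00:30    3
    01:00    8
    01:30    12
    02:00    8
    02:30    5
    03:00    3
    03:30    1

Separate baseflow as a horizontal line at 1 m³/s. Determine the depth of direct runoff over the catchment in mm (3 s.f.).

Direct runoff: 0.0, 2.0, 7.0, 11.0, 7.0, 4.0, 2.0, 0.0 m³/s; ΣQ_DR = 33.00 m³/s.
V = ΣQ_DR · Δt = 33.00 × 1800 s = 59400 m³.
Over A = 0.852 km², depth = V / A = 69.7 mm.

d ≈ 69.7 mm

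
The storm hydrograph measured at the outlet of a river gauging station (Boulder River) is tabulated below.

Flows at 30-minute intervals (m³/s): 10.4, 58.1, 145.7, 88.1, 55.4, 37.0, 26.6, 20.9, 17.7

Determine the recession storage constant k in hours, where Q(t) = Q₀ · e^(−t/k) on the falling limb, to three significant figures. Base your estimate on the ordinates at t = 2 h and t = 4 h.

k ≈ 1.75 h

On the falling limb, Q drops from 55.4 to 17.7 m³/s between t = 2 h and t = 4 h (Δt = 2 h).
k = −Δt / ln(Q₂/Q₁) = −2 / ln(17.7/55.4) = 1.75 h.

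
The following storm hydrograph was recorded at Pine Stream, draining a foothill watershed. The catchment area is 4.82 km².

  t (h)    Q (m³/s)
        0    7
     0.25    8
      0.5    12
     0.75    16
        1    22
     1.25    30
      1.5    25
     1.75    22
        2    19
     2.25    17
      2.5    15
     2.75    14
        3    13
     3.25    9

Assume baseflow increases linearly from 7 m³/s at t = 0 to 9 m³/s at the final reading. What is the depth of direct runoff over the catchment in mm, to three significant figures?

d ≈ 21.8 mm

Direct runoff: 0.00, 0.85, 4.69, 8.54, 14.38, 22.23, 17.08, 13.92, 10.77, 8.62, 6.46, 5.31, 4.15, 0.00 m³/s; ΣQ_DR = 117.0 m³/s.
V = ΣQ_DR · Δt = 117.0 × 900 s = 1.053 × 10^5 m³.
Over A = 4.82 km², depth = V / A = 21.8 mm.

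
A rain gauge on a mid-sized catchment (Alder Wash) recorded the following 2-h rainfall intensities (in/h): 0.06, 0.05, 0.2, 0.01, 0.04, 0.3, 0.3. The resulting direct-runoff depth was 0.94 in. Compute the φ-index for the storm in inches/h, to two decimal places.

Only the 3 blocks with intensity above φ contribute runoff: 0.2, 0.3, 0.3 in/h.
Σ(I−φ)·Δt = d  ⇒  (0.2+0.3+0.3 − 3φ)·2 = 0.94
φ = (0.8000 − 0.94/2) / 3 = 0.11 in/h.

φ ≈ 0.11 in/h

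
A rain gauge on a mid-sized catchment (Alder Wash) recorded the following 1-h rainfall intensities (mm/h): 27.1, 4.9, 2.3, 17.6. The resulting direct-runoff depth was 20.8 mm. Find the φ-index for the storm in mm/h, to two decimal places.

φ ≈ 11.95 mm/h

Only the 2 blocks with intensity above φ contribute runoff: 27.1, 17.6 mm/h.
Σ(I−φ)·Δt = d  ⇒  (27.1+17.6 − 2φ)·1 = 20.8
φ = (44.70 − 20.8/1) / 2 = 11.95 mm/h.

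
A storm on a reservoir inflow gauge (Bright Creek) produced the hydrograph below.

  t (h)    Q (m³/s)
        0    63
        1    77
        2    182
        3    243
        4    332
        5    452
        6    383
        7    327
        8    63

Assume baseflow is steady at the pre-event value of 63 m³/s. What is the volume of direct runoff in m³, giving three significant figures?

V ≈ 5.60 × 10^6 m³

Direct-runoff ordinates (Q − Q_b): 0.0, 14.0, 119.0, 180.0, 269.0, 389.0, 320.0, 264.0, 0.0 m³/s.
ΣQ_DR = 1555 m³/s.
With Δt = 1 h = 3600 s, V = ΣQ_DR · Δt = 1555 × 3600 = 5.60 × 10^6 m³.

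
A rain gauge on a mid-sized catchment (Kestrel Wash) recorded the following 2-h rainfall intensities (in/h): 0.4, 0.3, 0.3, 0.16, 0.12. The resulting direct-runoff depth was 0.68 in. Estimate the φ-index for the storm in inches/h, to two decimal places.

φ ≈ 0.22 in/h

Only the 3 blocks with intensity above φ contribute runoff: 0.4, 0.3, 0.3 in/h.
Σ(I−φ)·Δt = d  ⇒  (0.4+0.3+0.3 − 3φ)·2 = 0.68
φ = (1.000 − 0.68/2) / 3 = 0.22 in/h.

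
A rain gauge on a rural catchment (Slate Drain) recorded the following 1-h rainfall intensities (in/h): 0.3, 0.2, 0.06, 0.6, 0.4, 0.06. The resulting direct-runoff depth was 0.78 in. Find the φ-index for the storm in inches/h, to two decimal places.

Only the 4 blocks with intensity above φ contribute runoff: 0.3, 0.2, 0.6, 0.4 in/h.
Σ(I−φ)·Δt = d  ⇒  (0.3+0.2+0.6+0.4 − 4φ)·1 = 0.78
φ = (1.500 − 0.78/1) / 4 = 0.18 in/h.

φ ≈ 0.18 in/h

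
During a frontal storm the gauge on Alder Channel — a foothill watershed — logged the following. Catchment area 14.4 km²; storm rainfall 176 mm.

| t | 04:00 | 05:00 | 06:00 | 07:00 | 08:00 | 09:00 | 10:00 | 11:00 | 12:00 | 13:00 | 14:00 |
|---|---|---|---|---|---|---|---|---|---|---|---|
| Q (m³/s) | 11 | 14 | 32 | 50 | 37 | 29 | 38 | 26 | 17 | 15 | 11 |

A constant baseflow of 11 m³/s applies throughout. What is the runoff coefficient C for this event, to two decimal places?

C ≈ 0.23

ΣQ_DR = 159.0 m³/s; V = ΣQ_DR·Δt = 5.724 × 10^5 m³.
Runoff depth d = V / A = 39.75 mm.
C = d / P = 39.75 / 176 = 0.23.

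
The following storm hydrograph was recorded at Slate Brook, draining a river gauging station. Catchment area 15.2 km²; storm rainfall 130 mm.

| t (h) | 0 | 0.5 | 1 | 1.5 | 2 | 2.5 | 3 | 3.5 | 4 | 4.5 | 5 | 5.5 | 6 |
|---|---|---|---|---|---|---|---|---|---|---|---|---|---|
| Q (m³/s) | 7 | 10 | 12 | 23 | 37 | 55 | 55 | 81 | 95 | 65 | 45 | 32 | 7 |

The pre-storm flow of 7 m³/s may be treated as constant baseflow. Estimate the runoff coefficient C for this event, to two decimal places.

C ≈ 0.39

ΣQ_DR = 433.0 m³/s; V = ΣQ_DR·Δt = 7.794 × 10^5 m³.
Runoff depth d = V / A = 51.28 mm.
C = d / P = 51.28 / 130 = 0.39.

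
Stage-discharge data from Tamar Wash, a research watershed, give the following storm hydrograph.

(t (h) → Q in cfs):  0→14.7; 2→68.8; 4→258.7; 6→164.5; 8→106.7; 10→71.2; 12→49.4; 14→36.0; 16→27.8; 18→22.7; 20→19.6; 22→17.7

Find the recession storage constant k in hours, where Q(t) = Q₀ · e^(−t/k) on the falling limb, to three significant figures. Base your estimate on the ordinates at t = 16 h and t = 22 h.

k ≈ 13.3 h

On the falling limb, Q drops from 27.8 to 17.7 cfs between t = 16 h and t = 22 h (Δt = 6 h).
k = −Δt / ln(Q₂/Q₁) = −6 / ln(17.7/27.8) = 13.3 h.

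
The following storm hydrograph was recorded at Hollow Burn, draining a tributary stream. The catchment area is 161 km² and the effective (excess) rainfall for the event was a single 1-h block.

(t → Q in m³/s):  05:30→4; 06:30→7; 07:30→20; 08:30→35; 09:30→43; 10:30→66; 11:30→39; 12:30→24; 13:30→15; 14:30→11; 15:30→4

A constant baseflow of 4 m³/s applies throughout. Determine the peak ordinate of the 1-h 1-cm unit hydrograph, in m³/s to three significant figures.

Direct runoff: 0.0, 3.0, 16.0, 31.0, 39.0, 62.0, 35.0, 20.0, 11.0, 7.0, 0.0 m³/s; ΣQ_DR = 224.0 m³/s, peak = 62.0 m³/s.
Runoff depth d = ΣQ_DR·Δt / A = 224.0 × 3600 / (161 km²) = 5.009 mm.
The 1-cm UH is the DRH scaled by (10 mm)/d, so U_p = 62.0 × 10/5.009 = 124 m³/s.

U_p ≈ 124 m³/s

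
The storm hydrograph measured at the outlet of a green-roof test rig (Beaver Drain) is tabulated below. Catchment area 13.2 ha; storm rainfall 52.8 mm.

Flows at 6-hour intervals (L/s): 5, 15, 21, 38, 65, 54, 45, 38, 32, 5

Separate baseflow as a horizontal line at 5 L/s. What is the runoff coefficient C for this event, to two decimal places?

C ≈ 0.83

ΣQ_DR = 268.0 L/s; V = ΣQ_DR·Δt = 5.789 × 10^6 L.
Runoff depth d = V / A = 43.85 mm.
C = d / P = 43.85 / 52.8 = 0.83.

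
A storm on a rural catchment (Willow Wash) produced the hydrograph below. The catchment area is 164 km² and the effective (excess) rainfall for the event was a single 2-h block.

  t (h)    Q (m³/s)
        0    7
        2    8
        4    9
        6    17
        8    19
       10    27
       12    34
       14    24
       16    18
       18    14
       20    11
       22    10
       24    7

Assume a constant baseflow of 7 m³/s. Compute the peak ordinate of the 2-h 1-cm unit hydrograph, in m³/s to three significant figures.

U_p ≈ 53.9 m³/s

Direct runoff: 0.0, 1.0, 2.0, 10.0, 12.0, 20.0, 27.0, 17.0, 11.0, 7.0, 4.0, 3.0, 0.0 m³/s; ΣQ_DR = 114.0 m³/s, peak = 27.0 m³/s.
Runoff depth d = ΣQ_DR·Δt / A = 114.0 × 7200 / (164 km²) = 5.005 mm.
The 1-cm UH is the DRH scaled by (10 mm)/d, so U_p = 27.0 × 10/5.005 = 53.9 m³/s.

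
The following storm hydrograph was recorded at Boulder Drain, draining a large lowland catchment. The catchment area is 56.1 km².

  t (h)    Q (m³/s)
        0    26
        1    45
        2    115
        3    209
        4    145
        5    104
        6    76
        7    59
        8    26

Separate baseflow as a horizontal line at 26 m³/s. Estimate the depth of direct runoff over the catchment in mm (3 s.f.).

d ≈ 36.6 mm

Direct runoff: 0.0, 19.0, 89.0, 183.0, 119.0, 78.0, 50.0, 33.0, 0.0 m³/s; ΣQ_DR = 571.0 m³/s.
V = ΣQ_DR · Δt = 571.0 × 3600 s = 2.056 × 10^6 m³.
Over A = 56.1 km², depth = V / A = 36.6 mm.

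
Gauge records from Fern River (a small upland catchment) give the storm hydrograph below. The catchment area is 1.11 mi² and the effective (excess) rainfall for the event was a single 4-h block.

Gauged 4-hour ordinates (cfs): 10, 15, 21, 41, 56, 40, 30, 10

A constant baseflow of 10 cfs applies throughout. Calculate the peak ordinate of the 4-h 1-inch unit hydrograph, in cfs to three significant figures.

Direct runoff: 0.0, 5.0, 11.0, 31.0, 46.0, 30.0, 20.0, 0.0 cfs; ΣQ_DR = 143.0 cfs, peak = 46.0 cfs.
Runoff depth d = ΣQ_DR·Δt / A = 143.0 × 14400 / (1.11 mi²) = 0.7985 in.
The 1-inch UH is the DRH scaled by (1 in)/d, so U_p = 46.0 × 1/0.7985 = 57.6 cfs.

U_p ≈ 57.6 cfs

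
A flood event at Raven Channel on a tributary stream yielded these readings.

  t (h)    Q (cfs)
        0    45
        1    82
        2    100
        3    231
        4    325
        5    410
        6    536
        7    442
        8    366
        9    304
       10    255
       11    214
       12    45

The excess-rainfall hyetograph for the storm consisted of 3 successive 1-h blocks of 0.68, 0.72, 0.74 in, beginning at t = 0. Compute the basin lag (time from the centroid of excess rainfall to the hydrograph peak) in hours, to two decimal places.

Centroid of excess rainfall: t_c = Σ P_i·t̄_i / ΣP_i = 1.5280 h (block centres at 0.5, 1.5, 2.5 h).
Hydrograph peak occurs at t = 6 h, so basin lag t_L = 6 − 1.5280 = 4.47 h.

t_L ≈ 4.47 h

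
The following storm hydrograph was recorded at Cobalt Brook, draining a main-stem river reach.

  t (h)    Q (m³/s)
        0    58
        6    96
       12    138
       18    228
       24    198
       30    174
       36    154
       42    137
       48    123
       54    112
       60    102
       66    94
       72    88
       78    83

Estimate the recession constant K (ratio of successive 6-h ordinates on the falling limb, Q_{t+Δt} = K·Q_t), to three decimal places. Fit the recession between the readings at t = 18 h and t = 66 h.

Using the recession-limb readings at t = 18 h and t = 66 h: Q falls from 228 to 94 m³/s over 8 intervals.
K = (Q₂/Q₁)^(1/8) = (94/228)^(1/8) = 0.895.

K ≈ 0.895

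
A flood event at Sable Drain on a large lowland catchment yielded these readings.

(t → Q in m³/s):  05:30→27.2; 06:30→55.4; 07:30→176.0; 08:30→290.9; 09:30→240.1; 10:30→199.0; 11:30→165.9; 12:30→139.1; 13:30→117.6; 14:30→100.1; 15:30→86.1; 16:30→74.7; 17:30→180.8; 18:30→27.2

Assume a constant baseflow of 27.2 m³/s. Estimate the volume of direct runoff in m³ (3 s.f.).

Direct-runoff ordinates (Q − Q_b): 0.0, 28.2, 148.8, 263.7, 212.9, 171.8, 138.7, 111.9, 90.4, 72.9, 58.9, 47.5, 153.6, 0.0 m³/s.
ΣQ_DR = 1499 m³/s.
With Δt = 1 h = 3600 s, V = ΣQ_DR · Δt = 1499 × 3600 = 5.40 × 10^6 m³.

V ≈ 5.40 × 10^6 m³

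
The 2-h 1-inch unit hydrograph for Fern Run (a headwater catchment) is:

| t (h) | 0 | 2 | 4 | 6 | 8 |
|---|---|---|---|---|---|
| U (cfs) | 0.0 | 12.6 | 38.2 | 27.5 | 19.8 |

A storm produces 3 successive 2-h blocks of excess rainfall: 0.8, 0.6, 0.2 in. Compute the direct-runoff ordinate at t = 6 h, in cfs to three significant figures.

Q ≈ 47.4 cfs

By discrete convolution, Q_j = Σ (P_i / 1 in) · U_{j−i}.
At t = 6 h (j=3): Q = (0.8/1)·27.5 + (0.6/1)·38.2 + (0.2/1)·12.6 = 47.4 cfs.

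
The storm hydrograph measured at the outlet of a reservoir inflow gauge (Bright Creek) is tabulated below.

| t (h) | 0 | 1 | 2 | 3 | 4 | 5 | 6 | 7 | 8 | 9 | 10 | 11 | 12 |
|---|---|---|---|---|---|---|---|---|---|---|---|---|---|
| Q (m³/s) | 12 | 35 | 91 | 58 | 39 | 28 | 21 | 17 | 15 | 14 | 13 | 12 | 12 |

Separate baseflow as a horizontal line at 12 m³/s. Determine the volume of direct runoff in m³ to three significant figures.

Direct-runoff ordinates (Q − Q_b): 0.0, 23.0, 79.0, 46.0, 27.0, 16.0, 9.0, 5.0, 3.0, 2.0, 1.0, 0.0, 0.0 m³/s.
ΣQ_DR = 211.0 m³/s.
With Δt = 1 h = 3600 s, V = ΣQ_DR · Δt = 211.0 × 3600 = 7.60 × 10^5 m³.

V ≈ 7.60 × 10^5 m³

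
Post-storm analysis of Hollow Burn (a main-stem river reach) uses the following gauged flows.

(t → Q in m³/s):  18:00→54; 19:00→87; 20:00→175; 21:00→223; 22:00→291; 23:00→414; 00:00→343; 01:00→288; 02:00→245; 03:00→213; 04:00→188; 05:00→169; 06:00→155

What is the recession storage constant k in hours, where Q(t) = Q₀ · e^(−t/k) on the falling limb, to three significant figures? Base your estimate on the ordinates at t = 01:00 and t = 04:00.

On the falling limb, Q drops from 288 to 188 m³/s between t = 01:00 and t = 04:00 (Δt = 3 h).
k = −Δt / ln(Q₂/Q₁) = −3 / ln(188/288) = 7.03 h.

k ≈ 7.03 h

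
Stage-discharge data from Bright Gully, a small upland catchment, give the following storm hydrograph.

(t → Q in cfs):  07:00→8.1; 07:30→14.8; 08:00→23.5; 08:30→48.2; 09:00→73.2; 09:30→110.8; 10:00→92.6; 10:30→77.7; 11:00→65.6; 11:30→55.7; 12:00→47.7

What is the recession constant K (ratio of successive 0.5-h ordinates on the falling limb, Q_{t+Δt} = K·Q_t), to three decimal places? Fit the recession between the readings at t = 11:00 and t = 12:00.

Using the recession-limb readings at t = 11:00 and t = 12:00: Q falls from 65.6 to 47.7 cfs over 2 intervals.
K = (Q₂/Q₁)^(1/2) = (47.7/65.6)^(1/2) = 0.853.

K ≈ 0.853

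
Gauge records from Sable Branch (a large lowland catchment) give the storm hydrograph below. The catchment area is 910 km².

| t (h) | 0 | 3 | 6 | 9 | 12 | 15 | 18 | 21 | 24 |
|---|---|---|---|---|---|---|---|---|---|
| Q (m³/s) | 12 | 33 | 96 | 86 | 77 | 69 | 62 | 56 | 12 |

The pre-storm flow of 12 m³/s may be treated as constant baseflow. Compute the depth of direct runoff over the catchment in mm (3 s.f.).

d ≈ 4.69 mm

Direct runoff: 0.0, 21.0, 84.0, 74.0, 65.0, 57.0, 50.0, 44.0, 0.0 m³/s; ΣQ_DR = 395.0 m³/s.
V = ΣQ_DR · Δt = 395.0 × 10800 s = 4.266 × 10^6 m³.
Over A = 910 km², depth = V / A = 4.69 mm.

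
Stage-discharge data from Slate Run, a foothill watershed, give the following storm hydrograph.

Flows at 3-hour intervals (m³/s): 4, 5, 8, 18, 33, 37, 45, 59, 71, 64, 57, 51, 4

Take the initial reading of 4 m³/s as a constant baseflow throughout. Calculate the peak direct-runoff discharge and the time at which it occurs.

Q_p = 67.0 m³/s at t = 24 h

Subtracting baseflow gives direct-runoff ordinates: 0.0, 1.0, 4.0, 14.0, 29.0, 33.0, 41.0, 55.0, 67.0, 60.0, 53.0, 47.0, 0.0 m³/s.
The maximum is 67.0 m³/s, occurring at the reading for t = 24 h.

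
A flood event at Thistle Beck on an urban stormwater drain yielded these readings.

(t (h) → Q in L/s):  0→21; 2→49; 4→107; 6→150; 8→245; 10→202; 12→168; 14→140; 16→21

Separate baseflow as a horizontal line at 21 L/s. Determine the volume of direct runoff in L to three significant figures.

V ≈ 6.58 × 10^6 L

Direct-runoff ordinates (Q − Q_b): 0.0, 28.0, 86.0, 129.0, 224.0, 181.0, 147.0, 119.0, 0.0 L/s.
ΣQ_DR = 914.0 L/s.
With Δt = 2 h = 7200 s, V = ΣQ_DR · Δt = 914.0 × 7200 = 6.58 × 10^6 L.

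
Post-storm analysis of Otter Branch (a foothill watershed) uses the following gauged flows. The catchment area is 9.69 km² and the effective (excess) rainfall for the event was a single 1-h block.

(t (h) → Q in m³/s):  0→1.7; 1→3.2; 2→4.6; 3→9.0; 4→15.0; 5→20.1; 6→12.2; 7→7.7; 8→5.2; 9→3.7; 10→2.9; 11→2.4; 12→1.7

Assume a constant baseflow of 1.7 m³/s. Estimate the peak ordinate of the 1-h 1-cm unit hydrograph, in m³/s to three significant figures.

U_p ≈ 7.36 m³/s

Direct runoff: 0.0, 1.5, 2.9, 7.3, 13.3, 18.4, 10.5, 6.0, 3.5, 2.0, 1.2, 0.7, 0.0 m³/s; ΣQ_DR = 67.30 m³/s, peak = 18.4 m³/s.
Runoff depth d = ΣQ_DR·Δt / A = 67.30 × 3600 / (9.69 km²) = 25.00 mm.
The 1-cm UH is the DRH scaled by (10 mm)/d, so U_p = 18.4 × 10/25.00 = 7.36 m³/s.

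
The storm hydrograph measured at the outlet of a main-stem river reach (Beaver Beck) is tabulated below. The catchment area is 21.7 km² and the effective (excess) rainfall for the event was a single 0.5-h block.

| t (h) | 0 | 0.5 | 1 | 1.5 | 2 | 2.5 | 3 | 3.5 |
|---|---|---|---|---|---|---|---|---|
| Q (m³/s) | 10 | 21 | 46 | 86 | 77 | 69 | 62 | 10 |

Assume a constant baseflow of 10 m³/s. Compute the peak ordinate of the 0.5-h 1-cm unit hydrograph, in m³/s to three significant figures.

Direct runoff: 0.0, 11.0, 36.0, 76.0, 67.0, 59.0, 52.0, 0.0 m³/s; ΣQ_DR = 301.0 m³/s, peak = 76.0 m³/s.
Runoff depth d = ΣQ_DR·Δt / A = 301.0 × 1800 / (21.7 km²) = 24.97 mm.
The 1-cm UH is the DRH scaled by (10 mm)/d, so U_p = 76.0 × 10/24.97 = 30.4 m³/s.

U_p ≈ 30.4 m³/s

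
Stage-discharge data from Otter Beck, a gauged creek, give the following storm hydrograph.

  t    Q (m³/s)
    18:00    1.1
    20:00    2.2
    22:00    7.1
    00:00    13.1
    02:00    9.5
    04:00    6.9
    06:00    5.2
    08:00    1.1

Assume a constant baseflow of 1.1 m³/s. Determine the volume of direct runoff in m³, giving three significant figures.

V ≈ 2.69 × 10^5 m³

Direct-runoff ordinates (Q − Q_b): 0.0, 1.1, 6.0, 12.0, 8.4, 5.8, 4.1, 0.0 m³/s.
ΣQ_DR = 37.40 m³/s.
With Δt = 2 h = 7200 s, V = ΣQ_DR · Δt = 37.40 × 7200 = 2.69 × 10^5 m³.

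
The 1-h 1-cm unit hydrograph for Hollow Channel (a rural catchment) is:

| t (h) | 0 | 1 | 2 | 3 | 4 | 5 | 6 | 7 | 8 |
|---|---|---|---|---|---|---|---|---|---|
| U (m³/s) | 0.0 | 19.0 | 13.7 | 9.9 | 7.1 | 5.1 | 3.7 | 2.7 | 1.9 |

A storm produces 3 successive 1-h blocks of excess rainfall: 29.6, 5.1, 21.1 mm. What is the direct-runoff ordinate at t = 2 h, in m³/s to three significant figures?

Q ≈ 50.2 m³/s

By discrete convolution, Q_j = Σ (P_i / 10 mm) · U_{j−i}.
At t = 2 h (j=2): Q = (29.6/10)·13.7 + (5.1/10)·19.0 + (21.1/10)·0.0 = 50.2 m³/s.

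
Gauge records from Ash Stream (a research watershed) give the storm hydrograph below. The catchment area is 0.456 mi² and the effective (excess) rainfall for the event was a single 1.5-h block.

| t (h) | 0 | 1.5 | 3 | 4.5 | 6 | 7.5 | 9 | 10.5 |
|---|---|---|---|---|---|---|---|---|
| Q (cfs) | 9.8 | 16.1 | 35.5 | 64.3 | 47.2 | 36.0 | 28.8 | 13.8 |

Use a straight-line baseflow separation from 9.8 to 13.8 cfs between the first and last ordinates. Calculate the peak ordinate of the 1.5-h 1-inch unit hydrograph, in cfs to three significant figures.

Direct runoff: 0.00, 5.73, 24.56, 52.79, 35.11, 23.34, 15.57, 0.00 cfs; ΣQ_DR = 157.1 cfs, peak = 52.79 cfs.
Runoff depth d = ΣQ_DR·Δt / A = 157.1 × 5400 / (0.456 mi²) = 0.8008 in.
The 1-inch UH is the DRH scaled by (1 in)/d, so U_p = 52.79 × 1/0.8008 = 65.9 cfs.

U_p ≈ 65.9 cfs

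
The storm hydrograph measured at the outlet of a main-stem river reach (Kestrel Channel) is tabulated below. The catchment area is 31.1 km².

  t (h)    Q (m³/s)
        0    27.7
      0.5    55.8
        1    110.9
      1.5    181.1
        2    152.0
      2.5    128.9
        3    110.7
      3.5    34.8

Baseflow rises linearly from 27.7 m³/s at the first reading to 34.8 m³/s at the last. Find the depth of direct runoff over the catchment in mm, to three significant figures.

Direct runoff: 0.00, 27.09, 81.17, 150.36, 120.24, 96.13, 76.91, 0.00 m³/s; ΣQ_DR = 551.9 m³/s.
V = ΣQ_DR · Δt = 551.9 × 1800 s = 9.934 × 10^5 m³.
Over A = 31.1 km², depth = V / A = 31.9 mm.

d ≈ 31.9 mm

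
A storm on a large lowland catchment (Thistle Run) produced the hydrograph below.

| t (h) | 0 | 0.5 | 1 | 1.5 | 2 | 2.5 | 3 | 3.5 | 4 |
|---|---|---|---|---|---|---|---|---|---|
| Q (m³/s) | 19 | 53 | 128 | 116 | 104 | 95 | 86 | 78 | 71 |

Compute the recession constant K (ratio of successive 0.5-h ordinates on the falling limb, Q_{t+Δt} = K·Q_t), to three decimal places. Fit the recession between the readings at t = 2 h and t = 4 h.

K ≈ 0.909

Using the recession-limb readings at t = 2 h and t = 4 h: Q falls from 104 to 71 m³/s over 4 intervals.
K = (Q₂/Q₁)^(1/4) = (71/104)^(1/4) = 0.909.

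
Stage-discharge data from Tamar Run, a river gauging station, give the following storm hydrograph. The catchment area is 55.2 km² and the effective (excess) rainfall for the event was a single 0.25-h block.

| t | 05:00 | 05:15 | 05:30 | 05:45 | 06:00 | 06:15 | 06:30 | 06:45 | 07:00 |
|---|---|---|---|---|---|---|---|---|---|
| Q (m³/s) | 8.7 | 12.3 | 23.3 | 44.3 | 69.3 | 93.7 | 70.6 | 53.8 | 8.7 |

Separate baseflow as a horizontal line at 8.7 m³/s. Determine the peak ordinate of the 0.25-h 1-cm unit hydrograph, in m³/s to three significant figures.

Direct runoff: 0.0, 3.6, 14.6, 35.6, 60.6, 85.0, 61.9, 45.1, 0.0 m³/s; ΣQ_DR = 306.4 m³/s, peak = 85.0 m³/s.
Runoff depth d = ΣQ_DR·Δt / A = 306.4 × 900 / (55.2 km²) = 4.996 mm.
The 1-cm UH is the DRH scaled by (10 mm)/d, so U_p = 85.0 × 10/4.996 = 170 m³/s.

U_p ≈ 170 m³/s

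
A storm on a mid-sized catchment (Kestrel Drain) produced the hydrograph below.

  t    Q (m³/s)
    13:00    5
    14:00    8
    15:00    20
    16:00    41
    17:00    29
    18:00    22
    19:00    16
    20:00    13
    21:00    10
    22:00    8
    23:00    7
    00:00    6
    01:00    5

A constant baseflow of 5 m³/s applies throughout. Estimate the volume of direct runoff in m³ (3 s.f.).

Direct-runoff ordinates (Q − Q_b): 0.0, 3.0, 15.0, 36.0, 24.0, 17.0, 11.0, 8.0, 5.0, 3.0, 2.0, 1.0, 0.0 m³/s.
ΣQ_DR = 125.0 m³/s.
With Δt = 1 h = 3600 s, V = ΣQ_DR · Δt = 125.0 × 3600 = 4.50 × 10^5 m³.

V ≈ 4.50 × 10^5 m³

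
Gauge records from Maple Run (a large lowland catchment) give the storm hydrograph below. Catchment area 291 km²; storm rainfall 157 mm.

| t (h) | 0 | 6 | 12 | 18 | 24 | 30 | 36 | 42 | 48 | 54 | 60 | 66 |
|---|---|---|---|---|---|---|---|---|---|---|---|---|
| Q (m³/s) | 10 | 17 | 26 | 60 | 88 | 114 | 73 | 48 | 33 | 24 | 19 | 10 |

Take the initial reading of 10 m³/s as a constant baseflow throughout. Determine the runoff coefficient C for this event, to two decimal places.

C ≈ 0.19

ΣQ_DR = 402.0 m³/s; V = ΣQ_DR·Δt = 8.683 × 10^6 m³.
Runoff depth d = V / A = 29.84 mm.
C = d / P = 29.84 / 157 = 0.19.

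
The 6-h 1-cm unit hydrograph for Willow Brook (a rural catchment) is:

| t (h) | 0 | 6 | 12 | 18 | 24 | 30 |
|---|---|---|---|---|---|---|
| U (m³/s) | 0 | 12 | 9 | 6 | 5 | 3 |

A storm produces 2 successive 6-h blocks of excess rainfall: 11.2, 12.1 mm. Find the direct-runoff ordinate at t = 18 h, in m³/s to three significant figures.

By discrete convolution, Q_j = Σ (P_i / 10 mm) · U_{j−i}.
At t = 18 h (j=3): Q = (11.2/10)·6 + (12.1/10)·9 = 17.6 m³/s.

Q ≈ 17.6 m³/s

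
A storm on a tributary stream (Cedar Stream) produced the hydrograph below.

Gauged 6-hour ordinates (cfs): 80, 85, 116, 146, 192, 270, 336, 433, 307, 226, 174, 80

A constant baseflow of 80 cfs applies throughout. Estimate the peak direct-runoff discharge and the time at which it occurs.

Q_p = 353.0 cfs at t = 42 h

Subtracting baseflow gives direct-runoff ordinates: 0.0, 5.0, 36.0, 66.0, 112.0, 190.0, 256.0, 353.0, 227.0, 146.0, 94.0, 0.0 cfs.
The maximum is 353.0 cfs, occurring at the reading for t = 42 h.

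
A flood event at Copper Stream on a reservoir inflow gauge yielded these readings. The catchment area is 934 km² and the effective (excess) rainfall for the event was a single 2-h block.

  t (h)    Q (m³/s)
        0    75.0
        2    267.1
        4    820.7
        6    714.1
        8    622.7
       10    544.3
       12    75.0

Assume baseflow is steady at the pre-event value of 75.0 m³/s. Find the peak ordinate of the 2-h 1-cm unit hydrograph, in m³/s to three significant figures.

Direct runoff: 0.0, 192.1, 745.7, 639.1, 547.7, 469.3, 0.0 m³/s; ΣQ_DR = 2594 m³/s, peak = 745.7 m³/s.
Runoff depth d = ΣQ_DR·Δt / A = 2594 × 7200 / (934 km²) = 20.00 mm.
The 1-cm UH is the DRH scaled by (10 mm)/d, so U_p = 745.7 × 10/20.00 = 373 m³/s.

U_p ≈ 373 m³/s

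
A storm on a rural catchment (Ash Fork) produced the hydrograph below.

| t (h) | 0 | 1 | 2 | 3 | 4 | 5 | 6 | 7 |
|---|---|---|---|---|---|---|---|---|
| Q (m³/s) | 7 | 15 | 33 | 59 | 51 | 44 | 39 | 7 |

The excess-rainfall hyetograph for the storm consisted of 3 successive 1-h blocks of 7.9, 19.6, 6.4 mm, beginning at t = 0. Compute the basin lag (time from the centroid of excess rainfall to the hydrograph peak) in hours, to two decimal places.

Centroid of excess rainfall: t_c = Σ P_i·t̄_i / ΣP_i = 1.4558 h (block centres at 0.5, 1.5, 2.5 h).
Hydrograph peak occurs at t = 3 h, so basin lag t_L = 3 − 1.4558 = 1.54 h.

t_L ≈ 1.54 h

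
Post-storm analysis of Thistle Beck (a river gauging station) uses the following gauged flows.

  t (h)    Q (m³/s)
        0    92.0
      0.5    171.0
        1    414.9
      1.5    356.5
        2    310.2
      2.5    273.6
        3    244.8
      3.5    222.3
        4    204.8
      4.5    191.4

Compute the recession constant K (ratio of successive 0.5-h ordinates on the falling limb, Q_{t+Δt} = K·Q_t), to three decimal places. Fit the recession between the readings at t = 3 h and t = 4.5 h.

Using the recession-limb readings at t = 3 h and t = 4.5 h: Q falls from 244.8 to 191.4 m³/s over 3 intervals.
K = (Q₂/Q₁)^(1/3) = (191.4/244.8)^(1/3) = 0.921.

K ≈ 0.921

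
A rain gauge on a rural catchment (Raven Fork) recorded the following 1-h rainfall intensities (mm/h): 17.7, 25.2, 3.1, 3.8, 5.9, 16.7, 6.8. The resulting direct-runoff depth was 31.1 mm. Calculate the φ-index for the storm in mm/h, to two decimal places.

Only the 3 blocks with intensity above φ contribute runoff: 17.7, 25.2, 16.7 mm/h.
Σ(I−φ)·Δt = d  ⇒  (17.7+25.2+16.7 − 3φ)·1 = 31.1
φ = (59.60 − 31.1/1) / 3 = 9.50 mm/h.

φ ≈ 9.50 mm/h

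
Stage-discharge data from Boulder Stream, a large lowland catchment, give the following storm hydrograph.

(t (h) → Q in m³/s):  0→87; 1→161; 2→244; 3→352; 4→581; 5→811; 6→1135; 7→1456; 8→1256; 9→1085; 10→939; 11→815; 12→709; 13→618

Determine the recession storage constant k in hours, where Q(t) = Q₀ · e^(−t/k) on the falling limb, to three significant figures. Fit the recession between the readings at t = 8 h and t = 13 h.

k ≈ 7.05 h

On the falling limb, Q drops from 1256 to 618 m³/s between t = 8 h and t = 13 h (Δt = 5 h).
k = −Δt / ln(Q₂/Q₁) = −5 / ln(618/1256) = 7.05 h.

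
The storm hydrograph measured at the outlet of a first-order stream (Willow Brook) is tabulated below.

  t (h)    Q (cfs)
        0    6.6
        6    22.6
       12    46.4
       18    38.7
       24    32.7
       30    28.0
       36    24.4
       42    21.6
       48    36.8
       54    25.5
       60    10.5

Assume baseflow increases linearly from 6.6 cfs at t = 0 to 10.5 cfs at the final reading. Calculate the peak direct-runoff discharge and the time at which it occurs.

Q_p = 39.02 cfs at t = 12 h

Subtracting baseflow gives direct-runoff ordinates: 0.00, 15.61, 39.02, 30.93, 24.54, 19.45, 15.46, 12.27, 27.08, 15.39, 0.00 cfs.
The maximum is 39.02 cfs, occurring at the reading for t = 12 h.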